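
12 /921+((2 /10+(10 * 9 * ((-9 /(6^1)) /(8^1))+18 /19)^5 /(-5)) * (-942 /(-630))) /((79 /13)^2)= 677485157538596273072123 /81614965464246681600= 8300.99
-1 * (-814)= 814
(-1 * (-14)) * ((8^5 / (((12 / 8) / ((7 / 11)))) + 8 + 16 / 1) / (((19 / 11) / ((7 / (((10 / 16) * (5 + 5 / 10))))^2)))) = 80703279104 / 172425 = 468048.60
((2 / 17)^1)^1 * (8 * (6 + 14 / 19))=2048 / 323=6.34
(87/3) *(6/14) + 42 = 381/7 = 54.43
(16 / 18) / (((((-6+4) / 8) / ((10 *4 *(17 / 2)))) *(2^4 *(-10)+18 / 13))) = 70720 / 9279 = 7.62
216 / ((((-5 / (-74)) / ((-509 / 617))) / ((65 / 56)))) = -13220766 / 4319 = -3061.07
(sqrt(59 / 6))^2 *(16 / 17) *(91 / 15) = 42952 / 765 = 56.15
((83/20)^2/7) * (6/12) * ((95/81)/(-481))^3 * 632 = -18664402145/1655954185135068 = -0.00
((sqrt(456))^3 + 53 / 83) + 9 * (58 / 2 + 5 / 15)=21965 / 83 + 912 * sqrt(114)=10002.13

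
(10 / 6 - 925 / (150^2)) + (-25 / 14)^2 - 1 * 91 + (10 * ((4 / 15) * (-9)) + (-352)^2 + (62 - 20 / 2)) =1365400103 / 11025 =123845.81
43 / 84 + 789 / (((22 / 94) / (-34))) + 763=-105203563 / 924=-113856.67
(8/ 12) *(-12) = -8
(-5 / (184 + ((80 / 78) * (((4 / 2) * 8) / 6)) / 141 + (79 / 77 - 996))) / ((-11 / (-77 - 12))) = 10277631 / 206026105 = 0.05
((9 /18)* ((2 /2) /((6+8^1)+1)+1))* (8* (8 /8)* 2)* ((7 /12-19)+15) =-1312 /45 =-29.16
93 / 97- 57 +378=31230 / 97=321.96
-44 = -44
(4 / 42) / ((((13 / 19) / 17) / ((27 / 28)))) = 2907 / 1274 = 2.28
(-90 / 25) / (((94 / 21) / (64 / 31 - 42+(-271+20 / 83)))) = 151089813 / 604655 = 249.88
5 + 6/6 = 6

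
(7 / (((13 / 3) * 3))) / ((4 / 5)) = 35 / 52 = 0.67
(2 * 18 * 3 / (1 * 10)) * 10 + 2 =110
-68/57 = -1.19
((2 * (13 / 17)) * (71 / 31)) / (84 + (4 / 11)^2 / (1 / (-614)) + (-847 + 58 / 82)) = -352231 / 84816961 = -0.00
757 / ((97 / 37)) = 28009 / 97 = 288.75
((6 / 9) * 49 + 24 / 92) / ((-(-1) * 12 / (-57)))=-10792 / 69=-156.41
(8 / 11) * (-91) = -728 / 11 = -66.18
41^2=1681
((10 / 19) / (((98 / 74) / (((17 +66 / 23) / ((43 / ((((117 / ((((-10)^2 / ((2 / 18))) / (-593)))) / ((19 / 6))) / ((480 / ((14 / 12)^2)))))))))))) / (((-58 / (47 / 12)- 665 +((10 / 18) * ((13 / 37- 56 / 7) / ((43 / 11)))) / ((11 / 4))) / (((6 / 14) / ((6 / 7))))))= 226681225459 / 24325658533548800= 0.00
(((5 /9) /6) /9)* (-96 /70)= -8 /567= -0.01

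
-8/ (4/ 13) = -26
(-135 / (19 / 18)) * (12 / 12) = -2430 / 19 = -127.89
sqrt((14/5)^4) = 196/25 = 7.84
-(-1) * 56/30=28/15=1.87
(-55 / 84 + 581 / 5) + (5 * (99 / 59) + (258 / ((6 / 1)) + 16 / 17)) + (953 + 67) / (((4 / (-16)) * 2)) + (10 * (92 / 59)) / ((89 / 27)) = -70012568317 / 37492140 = -1867.39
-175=-175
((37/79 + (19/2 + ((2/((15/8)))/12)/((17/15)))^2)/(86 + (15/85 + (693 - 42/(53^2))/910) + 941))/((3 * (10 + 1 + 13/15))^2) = 69193086251575/977528546493256152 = 0.00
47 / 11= 4.27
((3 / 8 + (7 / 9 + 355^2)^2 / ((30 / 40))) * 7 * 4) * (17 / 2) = 4898924331256543 / 972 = 5040045608288.62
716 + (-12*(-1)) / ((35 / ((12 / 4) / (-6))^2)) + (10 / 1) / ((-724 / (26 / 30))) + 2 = 27293983 / 38010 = 718.07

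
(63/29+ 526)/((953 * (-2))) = -0.28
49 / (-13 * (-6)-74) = 49 / 4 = 12.25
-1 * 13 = -13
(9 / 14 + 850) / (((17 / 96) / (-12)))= -6859584 / 119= -57643.56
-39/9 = -13/3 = -4.33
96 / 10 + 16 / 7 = 416 / 35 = 11.89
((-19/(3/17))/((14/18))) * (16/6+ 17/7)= -34561/49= -705.33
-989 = -989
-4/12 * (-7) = 7/3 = 2.33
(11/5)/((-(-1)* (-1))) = -11/5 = -2.20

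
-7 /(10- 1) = -7 /9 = -0.78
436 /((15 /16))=6976 /15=465.07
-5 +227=222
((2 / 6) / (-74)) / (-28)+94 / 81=194795 / 167832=1.16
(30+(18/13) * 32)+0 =74.31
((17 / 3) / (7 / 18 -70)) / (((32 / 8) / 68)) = -1734 / 1253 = -1.38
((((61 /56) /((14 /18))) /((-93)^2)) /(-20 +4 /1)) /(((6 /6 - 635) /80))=305 /238835408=0.00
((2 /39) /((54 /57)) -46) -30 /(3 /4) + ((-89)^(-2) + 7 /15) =-1188274981 /13901355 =-85.48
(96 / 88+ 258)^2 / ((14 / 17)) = 69041250 / 847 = 81512.69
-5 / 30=-1 / 6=-0.17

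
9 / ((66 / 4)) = 0.55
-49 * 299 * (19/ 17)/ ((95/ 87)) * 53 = -67555761/ 85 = -794773.66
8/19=0.42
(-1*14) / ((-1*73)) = 14 / 73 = 0.19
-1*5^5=-3125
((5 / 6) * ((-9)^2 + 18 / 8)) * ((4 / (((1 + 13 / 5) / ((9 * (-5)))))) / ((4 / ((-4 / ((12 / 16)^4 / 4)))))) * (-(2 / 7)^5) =-37888000 / 453789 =-83.49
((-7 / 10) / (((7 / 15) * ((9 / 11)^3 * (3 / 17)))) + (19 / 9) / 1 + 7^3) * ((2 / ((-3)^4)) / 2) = 480545 / 118098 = 4.07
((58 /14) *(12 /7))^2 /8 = 15138 /2401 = 6.30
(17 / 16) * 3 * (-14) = -44.62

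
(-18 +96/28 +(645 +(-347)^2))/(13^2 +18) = 847276/1309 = 647.27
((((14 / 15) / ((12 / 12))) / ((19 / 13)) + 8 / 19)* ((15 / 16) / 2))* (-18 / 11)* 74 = -50283 / 836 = -60.15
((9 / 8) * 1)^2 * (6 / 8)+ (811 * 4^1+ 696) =1008883 / 256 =3940.95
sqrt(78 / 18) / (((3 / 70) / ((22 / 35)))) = 44 * sqrt(39) / 9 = 30.53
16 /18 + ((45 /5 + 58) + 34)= 917 /9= 101.89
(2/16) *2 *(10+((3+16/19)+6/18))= 202/57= 3.54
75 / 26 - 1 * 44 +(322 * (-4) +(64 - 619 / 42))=-1279.85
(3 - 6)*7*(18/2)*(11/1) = -2079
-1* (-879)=879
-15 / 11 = -1.36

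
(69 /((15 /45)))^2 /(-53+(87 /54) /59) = -45505638 /56257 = -808.89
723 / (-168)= -4.30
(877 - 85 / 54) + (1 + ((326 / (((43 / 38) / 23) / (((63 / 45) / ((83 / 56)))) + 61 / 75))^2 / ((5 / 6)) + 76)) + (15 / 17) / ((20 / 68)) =4572542068361425633817 / 26703257076523926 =171235.37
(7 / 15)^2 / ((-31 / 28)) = -1372 / 6975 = -0.20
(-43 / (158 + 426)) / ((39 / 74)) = -1591 / 11388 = -0.14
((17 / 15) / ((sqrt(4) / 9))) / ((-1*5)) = -51 / 50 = -1.02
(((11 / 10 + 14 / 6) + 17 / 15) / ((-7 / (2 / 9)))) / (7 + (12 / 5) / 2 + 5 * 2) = -137 / 17199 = -0.01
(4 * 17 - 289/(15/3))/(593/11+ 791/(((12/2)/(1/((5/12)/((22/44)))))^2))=935/7842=0.12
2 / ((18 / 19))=19 / 9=2.11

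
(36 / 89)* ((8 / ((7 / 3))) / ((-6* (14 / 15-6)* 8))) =0.01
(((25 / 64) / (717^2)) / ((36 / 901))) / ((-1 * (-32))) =22525 / 37902753792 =0.00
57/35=1.63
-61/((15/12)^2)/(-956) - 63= -376181/5975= -62.96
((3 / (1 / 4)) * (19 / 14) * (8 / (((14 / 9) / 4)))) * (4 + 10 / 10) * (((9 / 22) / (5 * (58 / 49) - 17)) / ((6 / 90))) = -1846800 / 1991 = -927.57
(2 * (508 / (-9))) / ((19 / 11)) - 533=-102319 / 171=-598.36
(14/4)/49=1/14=0.07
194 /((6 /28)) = 2716 /3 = 905.33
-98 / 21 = -4.67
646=646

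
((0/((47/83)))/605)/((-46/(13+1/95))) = 0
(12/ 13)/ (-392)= -3/ 1274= -0.00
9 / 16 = 0.56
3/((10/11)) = 33/10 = 3.30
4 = 4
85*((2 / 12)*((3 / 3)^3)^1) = 85 / 6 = 14.17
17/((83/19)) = 323/83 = 3.89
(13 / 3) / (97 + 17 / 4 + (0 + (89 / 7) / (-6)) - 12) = 28 / 563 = 0.05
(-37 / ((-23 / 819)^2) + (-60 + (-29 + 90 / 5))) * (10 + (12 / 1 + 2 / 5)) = -1052491.57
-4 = -4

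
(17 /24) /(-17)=-1 /24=-0.04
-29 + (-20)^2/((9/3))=313/3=104.33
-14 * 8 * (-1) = 112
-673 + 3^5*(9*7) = 14636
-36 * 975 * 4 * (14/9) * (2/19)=-436800/19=-22989.47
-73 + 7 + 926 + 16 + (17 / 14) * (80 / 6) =892.19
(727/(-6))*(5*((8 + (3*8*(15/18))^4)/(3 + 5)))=-24234545/2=-12117272.50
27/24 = 9/8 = 1.12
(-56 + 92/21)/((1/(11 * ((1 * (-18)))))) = 71544/7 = 10220.57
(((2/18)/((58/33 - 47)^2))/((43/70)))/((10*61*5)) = 0.00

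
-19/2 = -9.50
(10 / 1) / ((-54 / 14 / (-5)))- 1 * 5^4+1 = -16498 / 27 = -611.04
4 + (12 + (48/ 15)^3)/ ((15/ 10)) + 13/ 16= 207947/ 6000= 34.66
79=79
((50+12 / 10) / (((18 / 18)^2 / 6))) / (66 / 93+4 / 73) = 1737984 / 4325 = 401.85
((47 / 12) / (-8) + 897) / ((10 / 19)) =327047 / 192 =1703.37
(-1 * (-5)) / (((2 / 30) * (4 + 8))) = 25 / 4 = 6.25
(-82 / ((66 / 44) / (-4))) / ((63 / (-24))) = -5248 / 63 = -83.30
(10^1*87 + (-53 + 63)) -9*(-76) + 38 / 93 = 1564.41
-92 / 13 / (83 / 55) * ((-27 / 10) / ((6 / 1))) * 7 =15939 / 1079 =14.77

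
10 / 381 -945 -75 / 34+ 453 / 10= -29207372 / 32385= -901.88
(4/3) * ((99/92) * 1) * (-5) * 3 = -495/23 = -21.52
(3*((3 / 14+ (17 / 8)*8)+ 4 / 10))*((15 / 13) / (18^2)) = 137 / 728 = 0.19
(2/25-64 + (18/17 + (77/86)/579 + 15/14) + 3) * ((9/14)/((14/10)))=-6531537471/241957345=-26.99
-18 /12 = -3 /2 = -1.50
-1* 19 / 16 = -19 / 16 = -1.19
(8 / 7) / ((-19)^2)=8 / 2527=0.00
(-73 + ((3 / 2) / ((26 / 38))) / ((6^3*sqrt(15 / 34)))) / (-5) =14.60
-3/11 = -0.27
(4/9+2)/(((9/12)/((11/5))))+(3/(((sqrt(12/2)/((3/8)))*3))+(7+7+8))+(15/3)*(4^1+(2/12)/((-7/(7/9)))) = sqrt(6)/16+4417/90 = 49.23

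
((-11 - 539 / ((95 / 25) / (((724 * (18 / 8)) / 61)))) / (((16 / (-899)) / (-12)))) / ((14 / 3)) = -4452987033 / 8113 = -548870.58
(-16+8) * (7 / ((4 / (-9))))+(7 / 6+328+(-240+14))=1375 / 6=229.17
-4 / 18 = -2 / 9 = -0.22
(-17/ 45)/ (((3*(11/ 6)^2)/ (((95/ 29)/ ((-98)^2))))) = -323/ 25275327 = -0.00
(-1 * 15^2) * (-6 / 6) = 225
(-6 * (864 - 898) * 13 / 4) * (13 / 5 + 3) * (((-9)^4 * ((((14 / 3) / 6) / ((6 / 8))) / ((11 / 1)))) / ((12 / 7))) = 73680516 / 55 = 1339645.75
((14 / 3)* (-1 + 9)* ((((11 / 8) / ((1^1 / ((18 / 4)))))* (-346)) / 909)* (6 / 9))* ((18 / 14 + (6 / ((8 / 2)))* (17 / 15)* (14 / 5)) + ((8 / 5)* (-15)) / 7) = -3486296 / 22725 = -153.41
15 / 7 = 2.14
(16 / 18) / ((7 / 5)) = 40 / 63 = 0.63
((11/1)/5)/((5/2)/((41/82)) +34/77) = 847/2095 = 0.40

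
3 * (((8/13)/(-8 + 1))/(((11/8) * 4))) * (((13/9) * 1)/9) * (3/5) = -16/3465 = -0.00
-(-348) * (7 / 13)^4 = 835548 / 28561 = 29.25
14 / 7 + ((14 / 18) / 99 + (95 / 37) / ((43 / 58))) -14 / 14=6338128 / 1417581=4.47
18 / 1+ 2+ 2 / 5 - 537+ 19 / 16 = -41233 / 80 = -515.41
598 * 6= 3588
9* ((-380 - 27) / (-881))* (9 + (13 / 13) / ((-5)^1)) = 161172 / 4405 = 36.59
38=38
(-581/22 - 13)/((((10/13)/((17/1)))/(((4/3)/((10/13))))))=-830297/550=-1509.63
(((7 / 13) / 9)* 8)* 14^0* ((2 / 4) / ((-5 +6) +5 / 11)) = 77 / 468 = 0.16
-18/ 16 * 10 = -45/ 4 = -11.25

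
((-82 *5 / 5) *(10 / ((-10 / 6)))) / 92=123 / 23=5.35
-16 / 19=-0.84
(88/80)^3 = 1331/1000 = 1.33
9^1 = 9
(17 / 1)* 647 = 10999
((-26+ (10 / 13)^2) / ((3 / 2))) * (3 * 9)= -77292 / 169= -457.35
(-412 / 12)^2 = 10609 / 9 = 1178.78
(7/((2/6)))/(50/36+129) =378/2347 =0.16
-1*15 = -15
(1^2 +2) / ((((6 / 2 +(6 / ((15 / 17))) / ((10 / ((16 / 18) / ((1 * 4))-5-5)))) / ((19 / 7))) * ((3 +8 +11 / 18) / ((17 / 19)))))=-206550 / 1201123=-0.17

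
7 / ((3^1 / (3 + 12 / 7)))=11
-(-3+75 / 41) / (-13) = -48 / 533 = -0.09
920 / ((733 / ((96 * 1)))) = 88320 / 733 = 120.49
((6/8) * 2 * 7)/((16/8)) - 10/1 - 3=-31/4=-7.75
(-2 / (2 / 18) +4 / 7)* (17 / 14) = -1037 / 49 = -21.16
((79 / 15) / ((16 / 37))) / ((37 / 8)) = 79 / 30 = 2.63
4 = 4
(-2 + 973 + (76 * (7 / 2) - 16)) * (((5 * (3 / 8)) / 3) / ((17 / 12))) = 18315 / 34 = 538.68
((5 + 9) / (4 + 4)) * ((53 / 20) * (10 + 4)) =2597 / 40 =64.92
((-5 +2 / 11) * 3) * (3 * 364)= -15784.36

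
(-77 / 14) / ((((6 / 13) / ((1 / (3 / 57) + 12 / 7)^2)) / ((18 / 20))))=-1803945 / 392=-4601.90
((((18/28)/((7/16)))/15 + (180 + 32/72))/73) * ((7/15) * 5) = 398096/68985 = 5.77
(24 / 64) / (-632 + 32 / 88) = -11 / 18528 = -0.00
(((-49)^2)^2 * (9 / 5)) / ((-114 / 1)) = -17294403 / 190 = -91023.17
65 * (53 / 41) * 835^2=2401940125 / 41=58583905.49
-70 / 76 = -35 / 38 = -0.92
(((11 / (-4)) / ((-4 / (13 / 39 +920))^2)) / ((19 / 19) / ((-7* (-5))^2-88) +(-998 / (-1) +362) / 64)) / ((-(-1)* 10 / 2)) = -31780791449 / 23195760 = -1370.11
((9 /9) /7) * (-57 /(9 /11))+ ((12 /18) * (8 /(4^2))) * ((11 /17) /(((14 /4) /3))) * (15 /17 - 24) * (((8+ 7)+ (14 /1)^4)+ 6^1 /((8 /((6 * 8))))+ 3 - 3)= -997817447 /6069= -164412.17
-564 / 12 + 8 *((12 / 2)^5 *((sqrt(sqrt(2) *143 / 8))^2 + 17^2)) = 19550625.23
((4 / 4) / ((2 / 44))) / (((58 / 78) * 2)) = 429 / 29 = 14.79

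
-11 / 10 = -1.10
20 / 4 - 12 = -7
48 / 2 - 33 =-9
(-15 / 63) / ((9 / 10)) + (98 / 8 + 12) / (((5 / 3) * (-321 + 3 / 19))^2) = -20638501787 / 78038553600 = -0.26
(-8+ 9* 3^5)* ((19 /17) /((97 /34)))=82802 /97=853.63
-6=-6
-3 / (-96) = 1 / 32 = 0.03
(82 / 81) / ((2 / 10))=410 / 81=5.06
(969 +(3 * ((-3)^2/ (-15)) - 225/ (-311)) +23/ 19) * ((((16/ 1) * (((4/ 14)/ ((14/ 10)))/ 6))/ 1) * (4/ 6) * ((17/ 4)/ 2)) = 747.18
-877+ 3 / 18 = -876.83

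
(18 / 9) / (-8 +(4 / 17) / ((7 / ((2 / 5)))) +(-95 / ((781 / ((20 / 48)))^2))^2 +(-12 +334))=9180706025064752640 / 1441432564970623612003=0.01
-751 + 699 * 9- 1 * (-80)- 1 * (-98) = 5718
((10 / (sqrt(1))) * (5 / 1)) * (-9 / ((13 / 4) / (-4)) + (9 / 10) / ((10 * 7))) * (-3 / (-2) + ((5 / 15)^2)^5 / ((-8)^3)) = 831.73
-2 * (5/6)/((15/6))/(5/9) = -6/5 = -1.20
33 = 33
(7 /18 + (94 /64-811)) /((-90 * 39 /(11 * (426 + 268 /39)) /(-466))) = -5041501870339 /9856080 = -511511.87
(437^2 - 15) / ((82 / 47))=109449.24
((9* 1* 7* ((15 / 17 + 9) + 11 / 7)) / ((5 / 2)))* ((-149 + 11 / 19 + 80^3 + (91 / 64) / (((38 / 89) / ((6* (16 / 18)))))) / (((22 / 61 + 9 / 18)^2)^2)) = 17619725845383414308 / 65434753125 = 269271679.10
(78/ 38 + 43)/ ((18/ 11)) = 4708/ 171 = 27.53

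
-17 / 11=-1.55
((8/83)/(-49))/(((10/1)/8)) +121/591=2441623/12017985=0.20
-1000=-1000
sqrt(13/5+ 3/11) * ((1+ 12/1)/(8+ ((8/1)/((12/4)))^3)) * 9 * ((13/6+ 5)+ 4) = 5427 * sqrt(8690)/6160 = 82.13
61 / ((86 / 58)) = 1769 / 43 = 41.14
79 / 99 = 0.80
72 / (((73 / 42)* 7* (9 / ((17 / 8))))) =102 / 73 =1.40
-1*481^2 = -231361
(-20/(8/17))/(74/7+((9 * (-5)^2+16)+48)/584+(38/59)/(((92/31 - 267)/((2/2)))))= -83901652100/21841776021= -3.84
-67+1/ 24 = -1607/ 24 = -66.96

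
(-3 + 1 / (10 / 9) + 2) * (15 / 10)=-3 / 20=-0.15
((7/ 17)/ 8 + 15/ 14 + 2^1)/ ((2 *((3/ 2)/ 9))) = 8919/ 952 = 9.37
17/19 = 0.89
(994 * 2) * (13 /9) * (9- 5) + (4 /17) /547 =961293460 /83691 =11486.22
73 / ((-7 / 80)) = -5840 / 7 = -834.29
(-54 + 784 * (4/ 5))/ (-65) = -2866/ 325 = -8.82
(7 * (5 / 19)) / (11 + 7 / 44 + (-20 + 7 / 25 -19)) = -5500 / 82289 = -0.07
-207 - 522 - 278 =-1007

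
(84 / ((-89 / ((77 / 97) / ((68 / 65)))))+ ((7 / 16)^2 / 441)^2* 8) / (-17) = 69742486199 / 1655520436224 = 0.04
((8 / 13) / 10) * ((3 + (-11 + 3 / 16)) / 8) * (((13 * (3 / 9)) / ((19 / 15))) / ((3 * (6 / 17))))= -2125 / 10944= -0.19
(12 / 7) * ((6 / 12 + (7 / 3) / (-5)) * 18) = 36 / 35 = 1.03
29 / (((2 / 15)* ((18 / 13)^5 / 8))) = 53837485 / 157464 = 341.90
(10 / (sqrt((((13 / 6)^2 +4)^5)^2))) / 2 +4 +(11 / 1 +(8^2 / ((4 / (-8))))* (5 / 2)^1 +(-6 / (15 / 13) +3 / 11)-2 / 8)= -205000160329687927 / 660913112814460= -310.18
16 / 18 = 8 / 9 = 0.89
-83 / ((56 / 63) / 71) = -53037 / 8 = -6629.62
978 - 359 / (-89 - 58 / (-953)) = 83236429 / 84759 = 982.04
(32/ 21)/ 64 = 1/ 42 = 0.02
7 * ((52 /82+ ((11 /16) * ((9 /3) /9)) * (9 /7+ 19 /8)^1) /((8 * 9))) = 162343 /1133568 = 0.14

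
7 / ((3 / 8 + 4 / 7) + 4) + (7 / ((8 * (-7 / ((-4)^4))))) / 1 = -8472 / 277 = -30.58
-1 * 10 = -10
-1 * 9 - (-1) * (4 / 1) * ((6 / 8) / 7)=-60 / 7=-8.57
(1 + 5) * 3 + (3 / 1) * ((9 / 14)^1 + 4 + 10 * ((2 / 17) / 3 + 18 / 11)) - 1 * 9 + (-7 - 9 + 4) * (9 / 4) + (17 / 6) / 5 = 918184 / 19635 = 46.76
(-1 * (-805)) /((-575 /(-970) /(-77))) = -104566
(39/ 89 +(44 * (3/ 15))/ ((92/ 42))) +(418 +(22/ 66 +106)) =16236464/ 30705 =528.79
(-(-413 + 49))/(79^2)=364/6241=0.06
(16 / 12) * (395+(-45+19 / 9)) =12676 / 27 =469.48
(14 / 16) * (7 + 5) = 21 / 2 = 10.50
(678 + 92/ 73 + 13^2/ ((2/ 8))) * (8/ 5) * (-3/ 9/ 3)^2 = 263824/ 9855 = 26.77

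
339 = 339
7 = 7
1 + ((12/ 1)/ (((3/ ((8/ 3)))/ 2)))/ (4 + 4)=11/ 3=3.67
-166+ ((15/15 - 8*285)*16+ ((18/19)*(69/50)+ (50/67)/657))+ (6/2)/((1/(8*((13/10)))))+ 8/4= -765176046571/20909025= -36595.49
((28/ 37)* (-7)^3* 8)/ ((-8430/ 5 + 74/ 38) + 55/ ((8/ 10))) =5839232/ 4542231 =1.29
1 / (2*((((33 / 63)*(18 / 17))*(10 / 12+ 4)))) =119 / 638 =0.19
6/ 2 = 3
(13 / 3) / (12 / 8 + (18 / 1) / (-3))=-26 / 27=-0.96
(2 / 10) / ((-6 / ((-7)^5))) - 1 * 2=16747 / 30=558.23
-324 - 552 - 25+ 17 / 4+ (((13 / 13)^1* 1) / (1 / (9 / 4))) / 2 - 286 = -9453 / 8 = -1181.62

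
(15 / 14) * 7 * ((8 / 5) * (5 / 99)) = 0.61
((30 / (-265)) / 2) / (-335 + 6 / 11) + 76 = 14819045 / 194987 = 76.00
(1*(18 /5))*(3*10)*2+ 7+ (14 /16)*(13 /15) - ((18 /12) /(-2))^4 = 858017 /3840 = 223.44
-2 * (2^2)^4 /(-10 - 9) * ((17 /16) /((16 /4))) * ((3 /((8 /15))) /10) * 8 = 32.21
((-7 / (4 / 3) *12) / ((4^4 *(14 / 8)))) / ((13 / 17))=-153 / 832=-0.18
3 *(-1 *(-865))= 2595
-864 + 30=-834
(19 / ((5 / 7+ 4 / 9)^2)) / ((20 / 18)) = 678699 / 53290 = 12.74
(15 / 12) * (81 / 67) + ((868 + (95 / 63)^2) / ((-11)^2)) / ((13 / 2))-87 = -141187396195 / 1673187516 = -84.38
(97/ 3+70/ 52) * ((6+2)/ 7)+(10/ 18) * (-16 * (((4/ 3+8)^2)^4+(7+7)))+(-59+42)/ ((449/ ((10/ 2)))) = -1234929155836395979/ 2412683091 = -511848887.42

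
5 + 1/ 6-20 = -89/ 6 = -14.83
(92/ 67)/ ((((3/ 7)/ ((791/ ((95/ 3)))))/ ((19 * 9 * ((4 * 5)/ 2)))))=9169272/ 67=136854.81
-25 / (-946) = 25 / 946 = 0.03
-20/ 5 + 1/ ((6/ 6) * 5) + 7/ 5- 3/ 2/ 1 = -39/ 10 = -3.90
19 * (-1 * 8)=-152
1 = 1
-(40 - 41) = 1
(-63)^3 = -250047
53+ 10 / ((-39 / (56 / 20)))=2039 / 39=52.28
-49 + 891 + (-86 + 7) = 763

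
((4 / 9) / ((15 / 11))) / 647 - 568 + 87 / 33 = -565.36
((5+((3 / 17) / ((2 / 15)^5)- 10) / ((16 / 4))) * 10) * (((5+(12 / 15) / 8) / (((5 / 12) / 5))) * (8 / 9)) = 2283565 / 4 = 570891.25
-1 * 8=-8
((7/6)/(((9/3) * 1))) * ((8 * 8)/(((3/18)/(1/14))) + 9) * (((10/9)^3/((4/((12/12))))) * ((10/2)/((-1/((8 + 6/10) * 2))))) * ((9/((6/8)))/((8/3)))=-456875/243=-1880.14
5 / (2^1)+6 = 17 / 2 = 8.50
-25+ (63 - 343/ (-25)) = 1293/ 25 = 51.72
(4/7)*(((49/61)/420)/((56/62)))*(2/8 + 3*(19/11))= 7409/1127280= 0.01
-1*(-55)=55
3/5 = 0.60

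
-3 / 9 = -1 / 3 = -0.33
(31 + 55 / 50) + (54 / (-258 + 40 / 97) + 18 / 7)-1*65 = -26705969 / 874510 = -30.54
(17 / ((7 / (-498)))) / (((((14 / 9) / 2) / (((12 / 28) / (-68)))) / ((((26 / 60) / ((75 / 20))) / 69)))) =3237 / 197225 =0.02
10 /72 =0.14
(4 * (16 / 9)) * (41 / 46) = 1312 / 207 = 6.34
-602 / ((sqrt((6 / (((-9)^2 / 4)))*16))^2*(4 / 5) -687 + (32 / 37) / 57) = 57132810 / 64838359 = 0.88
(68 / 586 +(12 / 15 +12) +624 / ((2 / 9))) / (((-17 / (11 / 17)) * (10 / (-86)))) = 1954739666 / 2116925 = 923.39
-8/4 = -2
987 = 987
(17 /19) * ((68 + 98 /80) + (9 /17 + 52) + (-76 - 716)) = -455767 /760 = -599.69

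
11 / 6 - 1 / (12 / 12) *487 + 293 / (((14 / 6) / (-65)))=-363187 / 42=-8647.31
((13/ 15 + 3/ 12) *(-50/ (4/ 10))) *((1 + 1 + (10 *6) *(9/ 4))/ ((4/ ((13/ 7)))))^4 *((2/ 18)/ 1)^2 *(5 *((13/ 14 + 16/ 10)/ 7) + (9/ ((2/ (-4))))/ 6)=219085604149719775/ 6505519104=33676882.76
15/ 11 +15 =180/ 11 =16.36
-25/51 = -0.49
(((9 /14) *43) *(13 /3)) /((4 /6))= 5031 /28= 179.68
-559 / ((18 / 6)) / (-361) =559 / 1083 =0.52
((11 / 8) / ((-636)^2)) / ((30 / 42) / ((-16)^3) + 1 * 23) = 2464 / 16671580731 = 0.00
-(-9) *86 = 774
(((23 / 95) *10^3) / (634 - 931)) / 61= -4600 / 344223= -0.01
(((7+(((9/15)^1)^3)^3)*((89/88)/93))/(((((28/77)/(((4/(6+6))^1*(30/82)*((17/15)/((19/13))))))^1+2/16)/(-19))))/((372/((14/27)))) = -17908400411083/35217731337890625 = -0.00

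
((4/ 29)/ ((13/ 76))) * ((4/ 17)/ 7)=1216/ 44863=0.03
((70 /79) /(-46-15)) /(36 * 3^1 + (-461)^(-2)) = -14876470 /110606984311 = -0.00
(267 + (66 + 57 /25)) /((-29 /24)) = -201168 /725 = -277.47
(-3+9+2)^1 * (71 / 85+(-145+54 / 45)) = -97216 / 85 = -1143.72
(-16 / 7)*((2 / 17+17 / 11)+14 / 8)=-10212 / 1309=-7.80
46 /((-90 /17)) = -391 /45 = -8.69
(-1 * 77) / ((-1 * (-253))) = -7 / 23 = -0.30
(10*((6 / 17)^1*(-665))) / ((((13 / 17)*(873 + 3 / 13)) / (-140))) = 232750 / 473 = 492.07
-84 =-84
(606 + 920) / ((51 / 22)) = 33572 / 51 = 658.27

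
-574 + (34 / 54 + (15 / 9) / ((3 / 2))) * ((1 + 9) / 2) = -15263 / 27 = -565.30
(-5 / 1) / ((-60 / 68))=5.67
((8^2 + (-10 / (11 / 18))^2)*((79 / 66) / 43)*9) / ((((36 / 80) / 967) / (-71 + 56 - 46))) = -1870699561120 / 171699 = -10895226.89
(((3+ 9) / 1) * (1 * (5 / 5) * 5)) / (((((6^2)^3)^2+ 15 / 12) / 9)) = 0.00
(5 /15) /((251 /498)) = 166 /251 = 0.66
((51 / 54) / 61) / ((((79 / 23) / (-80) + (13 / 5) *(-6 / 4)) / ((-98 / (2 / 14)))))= 2145808 / 796599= 2.69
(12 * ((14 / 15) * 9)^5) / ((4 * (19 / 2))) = 784147392 / 59375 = 13206.69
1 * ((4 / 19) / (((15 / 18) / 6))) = 144 / 95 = 1.52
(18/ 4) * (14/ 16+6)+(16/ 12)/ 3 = 4519/ 144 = 31.38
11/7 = 1.57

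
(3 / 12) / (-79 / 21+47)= 21 / 3632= 0.01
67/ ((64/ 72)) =603/ 8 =75.38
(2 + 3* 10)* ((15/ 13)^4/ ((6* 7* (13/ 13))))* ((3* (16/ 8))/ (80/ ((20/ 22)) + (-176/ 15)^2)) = 45562500/ 1268936669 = 0.04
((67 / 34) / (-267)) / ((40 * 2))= -67 / 726240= -0.00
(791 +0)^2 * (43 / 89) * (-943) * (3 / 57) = -25370738869 / 1691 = -15003393.77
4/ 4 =1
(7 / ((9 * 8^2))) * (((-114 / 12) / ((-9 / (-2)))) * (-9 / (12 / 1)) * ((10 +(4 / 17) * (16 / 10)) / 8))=6517 / 261120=0.02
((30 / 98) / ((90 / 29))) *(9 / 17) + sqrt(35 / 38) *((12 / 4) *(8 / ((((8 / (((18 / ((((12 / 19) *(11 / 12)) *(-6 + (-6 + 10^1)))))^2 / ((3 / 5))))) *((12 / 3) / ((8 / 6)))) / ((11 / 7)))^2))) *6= 96113.18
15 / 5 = 3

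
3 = 3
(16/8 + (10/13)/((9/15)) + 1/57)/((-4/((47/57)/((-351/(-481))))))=-1417285/1520532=-0.93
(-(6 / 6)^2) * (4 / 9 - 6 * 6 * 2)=644 / 9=71.56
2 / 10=1 / 5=0.20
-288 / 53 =-5.43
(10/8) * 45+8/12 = 683/12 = 56.92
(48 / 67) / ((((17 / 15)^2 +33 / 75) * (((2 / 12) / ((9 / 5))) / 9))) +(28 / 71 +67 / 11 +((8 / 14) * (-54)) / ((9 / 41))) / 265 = 375447176749 / 9415458745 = 39.88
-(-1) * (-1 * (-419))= 419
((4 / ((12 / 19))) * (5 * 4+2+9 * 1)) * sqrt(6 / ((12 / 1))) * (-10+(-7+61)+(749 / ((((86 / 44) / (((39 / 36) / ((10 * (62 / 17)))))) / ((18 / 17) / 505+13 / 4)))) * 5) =281291910581 * sqrt(2) / 12507840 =31804.60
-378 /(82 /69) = -13041 /41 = -318.07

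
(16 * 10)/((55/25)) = 800/11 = 72.73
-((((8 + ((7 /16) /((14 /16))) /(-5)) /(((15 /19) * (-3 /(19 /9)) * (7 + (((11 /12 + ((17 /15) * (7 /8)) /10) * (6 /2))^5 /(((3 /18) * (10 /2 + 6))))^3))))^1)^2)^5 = -120648596077059480808878551261356853322636579372569982409232813508432203356990834046252839223861358894024722744515225530383633084476982620720141927119748606197760000000000000000000000000000000000000000000000000000000000000000000000000000000000000000000000000000000000000000000000000000000000000000000000000000000000000000000000000000000000000000000000000000000000000000000000000000000000000000000000000000000000000000000000000000000000000000 /19909208174467407163783614070385532959456065558517788227553593630322381395762557580378369387818480551868527081666357205735744395251896251639420509197242550583120521743527228850940062167587026306137729065499853792549775306578015988628769519031093585786240008813664498452762991908159872114992510784319114131736917009168222799513978929802025636115882365577384171181052221808748623315146956958980633373602562660661785457319127949397869797127893524124933483648489645304469511590050820755706134186748849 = -0.00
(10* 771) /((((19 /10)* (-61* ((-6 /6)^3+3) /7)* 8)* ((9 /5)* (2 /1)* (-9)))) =224875 /250344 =0.90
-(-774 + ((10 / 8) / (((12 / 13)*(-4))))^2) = 28528511 / 36864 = 773.89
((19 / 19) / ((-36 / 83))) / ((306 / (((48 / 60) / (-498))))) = 1 / 82620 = 0.00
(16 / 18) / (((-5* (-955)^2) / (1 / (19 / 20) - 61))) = 9112 / 779781375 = 0.00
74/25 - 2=24/25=0.96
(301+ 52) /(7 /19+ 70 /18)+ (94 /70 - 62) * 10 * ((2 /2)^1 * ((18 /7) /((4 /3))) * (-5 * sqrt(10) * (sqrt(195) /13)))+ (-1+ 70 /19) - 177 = -1264239 /13832+ 1433025 * sqrt(78) /637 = 19776.94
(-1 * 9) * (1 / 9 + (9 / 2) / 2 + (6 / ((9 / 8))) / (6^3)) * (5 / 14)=-3865 / 504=-7.67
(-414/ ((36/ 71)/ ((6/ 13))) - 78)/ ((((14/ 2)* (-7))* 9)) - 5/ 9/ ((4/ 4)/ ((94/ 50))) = -374/ 28665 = -0.01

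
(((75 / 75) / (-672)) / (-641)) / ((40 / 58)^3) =24389 / 3446016000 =0.00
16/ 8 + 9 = 11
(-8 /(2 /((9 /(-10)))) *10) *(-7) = -252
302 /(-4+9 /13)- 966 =-45464 /43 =-1057.30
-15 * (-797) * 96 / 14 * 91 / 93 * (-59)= -146711760 / 31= -4732637.42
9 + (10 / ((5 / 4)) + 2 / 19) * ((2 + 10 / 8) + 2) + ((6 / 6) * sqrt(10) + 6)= sqrt(10) + 2187 / 38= 60.71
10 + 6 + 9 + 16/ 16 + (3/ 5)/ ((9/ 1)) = 391/ 15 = 26.07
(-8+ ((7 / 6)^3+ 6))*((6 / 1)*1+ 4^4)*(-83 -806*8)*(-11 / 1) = -279198073 / 36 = -7755502.03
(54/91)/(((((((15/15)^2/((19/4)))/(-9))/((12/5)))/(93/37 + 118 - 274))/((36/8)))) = 707938461/16835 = 42051.59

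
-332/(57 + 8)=-332/65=-5.11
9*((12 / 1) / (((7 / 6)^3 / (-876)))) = -20435328 / 343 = -59578.22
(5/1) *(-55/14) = -275/14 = -19.64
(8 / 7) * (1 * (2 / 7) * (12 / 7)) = 0.56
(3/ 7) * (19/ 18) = 19/ 42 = 0.45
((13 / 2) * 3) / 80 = 39 / 160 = 0.24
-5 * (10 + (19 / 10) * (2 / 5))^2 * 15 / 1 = -217083 / 25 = -8683.32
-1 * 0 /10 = 0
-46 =-46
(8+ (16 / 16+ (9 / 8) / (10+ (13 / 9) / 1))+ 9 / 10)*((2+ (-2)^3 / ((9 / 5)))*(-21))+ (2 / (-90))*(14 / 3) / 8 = 7136507 / 13905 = 513.23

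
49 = 49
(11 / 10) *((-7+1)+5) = -11 / 10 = -1.10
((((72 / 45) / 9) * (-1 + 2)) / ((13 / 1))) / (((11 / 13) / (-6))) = -0.10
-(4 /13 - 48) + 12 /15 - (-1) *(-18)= 1982 /65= 30.49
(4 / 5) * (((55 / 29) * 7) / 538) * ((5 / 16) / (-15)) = -77 / 187224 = -0.00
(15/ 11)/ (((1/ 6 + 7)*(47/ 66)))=540/ 2021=0.27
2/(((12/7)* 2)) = 7/12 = 0.58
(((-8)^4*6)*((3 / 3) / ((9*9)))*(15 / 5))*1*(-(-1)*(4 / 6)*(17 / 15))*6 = 557056 / 135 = 4126.34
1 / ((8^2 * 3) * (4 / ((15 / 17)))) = 5 / 4352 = 0.00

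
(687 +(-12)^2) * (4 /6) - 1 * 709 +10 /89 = -13785 /89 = -154.89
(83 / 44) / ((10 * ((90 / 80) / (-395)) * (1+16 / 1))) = -6557 / 1683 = -3.90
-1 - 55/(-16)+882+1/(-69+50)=268853/304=884.38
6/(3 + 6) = 2/3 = 0.67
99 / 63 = 1.57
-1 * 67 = -67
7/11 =0.64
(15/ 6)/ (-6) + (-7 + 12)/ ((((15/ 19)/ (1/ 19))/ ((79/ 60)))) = 1/ 45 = 0.02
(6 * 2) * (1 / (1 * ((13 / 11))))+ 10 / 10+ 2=171 / 13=13.15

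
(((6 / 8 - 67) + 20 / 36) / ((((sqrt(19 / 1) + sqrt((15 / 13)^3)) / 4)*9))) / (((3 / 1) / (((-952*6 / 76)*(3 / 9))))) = 190250060 / (4617*(15*sqrt(195) + 169*sqrt(19))) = 43.55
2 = 2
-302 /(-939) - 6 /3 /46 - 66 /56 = -544505 /604716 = -0.90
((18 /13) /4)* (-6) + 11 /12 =-181 /156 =-1.16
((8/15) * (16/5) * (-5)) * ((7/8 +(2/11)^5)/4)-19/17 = -2.98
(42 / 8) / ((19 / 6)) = 63 / 38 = 1.66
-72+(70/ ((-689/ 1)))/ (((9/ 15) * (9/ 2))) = -1340116/ 18603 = -72.04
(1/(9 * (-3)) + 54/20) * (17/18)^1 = 12223/4860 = 2.52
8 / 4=2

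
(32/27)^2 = 1024/729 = 1.40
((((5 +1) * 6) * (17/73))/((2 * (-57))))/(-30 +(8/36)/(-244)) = 111996/45689167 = 0.00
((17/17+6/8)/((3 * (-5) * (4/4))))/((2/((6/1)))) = -7/20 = -0.35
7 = 7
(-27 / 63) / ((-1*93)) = 1 / 217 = 0.00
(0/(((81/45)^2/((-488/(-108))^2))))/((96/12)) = 0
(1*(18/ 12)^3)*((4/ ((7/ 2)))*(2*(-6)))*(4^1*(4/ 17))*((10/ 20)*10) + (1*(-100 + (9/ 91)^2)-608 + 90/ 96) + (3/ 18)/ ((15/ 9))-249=-13219161269/ 11262160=-1173.77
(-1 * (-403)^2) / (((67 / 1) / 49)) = -7958041 / 67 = -118776.73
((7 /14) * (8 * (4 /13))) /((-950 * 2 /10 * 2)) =-4 /1235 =-0.00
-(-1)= 1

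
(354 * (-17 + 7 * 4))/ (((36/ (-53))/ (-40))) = 687940/ 3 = 229313.33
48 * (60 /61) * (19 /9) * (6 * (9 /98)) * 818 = 134282880 /2989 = 44925.69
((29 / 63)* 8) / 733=232 / 46179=0.01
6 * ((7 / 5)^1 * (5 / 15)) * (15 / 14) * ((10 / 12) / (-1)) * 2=-5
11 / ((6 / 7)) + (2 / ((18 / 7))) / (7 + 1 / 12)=6601 / 510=12.94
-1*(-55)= 55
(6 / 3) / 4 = 1 / 2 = 0.50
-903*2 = -1806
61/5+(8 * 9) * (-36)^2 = 466621/5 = 93324.20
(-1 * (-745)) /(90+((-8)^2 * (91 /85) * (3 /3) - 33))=63325 /10669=5.94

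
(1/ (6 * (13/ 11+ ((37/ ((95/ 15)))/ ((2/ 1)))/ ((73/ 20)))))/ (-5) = -15257/ 907230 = -0.02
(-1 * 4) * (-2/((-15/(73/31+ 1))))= -832/465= -1.79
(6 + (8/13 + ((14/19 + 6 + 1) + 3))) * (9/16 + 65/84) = 962207/41496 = 23.19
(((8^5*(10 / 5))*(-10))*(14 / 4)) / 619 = -2293760 / 619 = -3705.59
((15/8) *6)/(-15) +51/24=11/8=1.38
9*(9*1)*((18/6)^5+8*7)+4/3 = 72661/3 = 24220.33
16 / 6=8 / 3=2.67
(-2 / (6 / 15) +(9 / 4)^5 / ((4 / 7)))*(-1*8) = -392863 / 512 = -767.31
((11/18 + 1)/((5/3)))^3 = 24389/27000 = 0.90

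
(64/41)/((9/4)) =256/369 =0.69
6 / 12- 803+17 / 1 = -1571 / 2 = -785.50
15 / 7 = 2.14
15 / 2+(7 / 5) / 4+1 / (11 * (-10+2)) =3449 / 440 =7.84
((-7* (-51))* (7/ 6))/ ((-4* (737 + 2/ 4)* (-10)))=833/ 59000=0.01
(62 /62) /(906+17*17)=1 /1195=0.00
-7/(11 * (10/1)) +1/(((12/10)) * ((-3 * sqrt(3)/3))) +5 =4.46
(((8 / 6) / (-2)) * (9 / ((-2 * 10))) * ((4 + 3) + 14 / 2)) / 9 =7 / 15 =0.47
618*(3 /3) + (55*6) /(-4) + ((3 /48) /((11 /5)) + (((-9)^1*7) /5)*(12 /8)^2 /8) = 936293 /1760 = 531.98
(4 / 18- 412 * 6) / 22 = -11123 / 99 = -112.35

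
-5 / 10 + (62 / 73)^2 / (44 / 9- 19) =-745975 / 1353566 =-0.55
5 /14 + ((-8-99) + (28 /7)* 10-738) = -11265 /14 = -804.64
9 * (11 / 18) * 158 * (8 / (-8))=-869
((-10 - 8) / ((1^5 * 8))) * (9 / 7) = -81 / 28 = -2.89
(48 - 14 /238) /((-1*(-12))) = 815 /204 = 4.00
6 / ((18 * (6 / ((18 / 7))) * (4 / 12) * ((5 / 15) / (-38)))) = -342 / 7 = -48.86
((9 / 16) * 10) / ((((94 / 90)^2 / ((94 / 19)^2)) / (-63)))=-5740875 / 722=-7951.35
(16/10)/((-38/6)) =-24/95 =-0.25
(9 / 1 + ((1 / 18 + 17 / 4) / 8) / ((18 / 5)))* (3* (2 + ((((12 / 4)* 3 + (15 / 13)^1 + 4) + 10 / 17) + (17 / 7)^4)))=1414.37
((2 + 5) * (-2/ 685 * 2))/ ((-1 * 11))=28/ 7535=0.00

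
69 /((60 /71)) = 1633 /20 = 81.65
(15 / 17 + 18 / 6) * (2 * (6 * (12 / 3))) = 3168 / 17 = 186.35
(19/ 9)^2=4.46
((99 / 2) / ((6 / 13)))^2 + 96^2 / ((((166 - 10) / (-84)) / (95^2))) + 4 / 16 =-9313140215 / 208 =-44774712.57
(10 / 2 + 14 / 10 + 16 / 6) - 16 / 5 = 88 / 15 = 5.87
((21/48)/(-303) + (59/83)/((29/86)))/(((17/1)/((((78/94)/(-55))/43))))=-319564739/7350135935120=-0.00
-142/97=-1.46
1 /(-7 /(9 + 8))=-17 /7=-2.43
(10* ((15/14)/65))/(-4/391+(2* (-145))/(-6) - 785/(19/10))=-334305/739927643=-0.00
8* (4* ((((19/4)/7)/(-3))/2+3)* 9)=5820/7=831.43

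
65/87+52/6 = 273/29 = 9.41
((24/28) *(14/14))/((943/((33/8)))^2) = 3267/199191776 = 0.00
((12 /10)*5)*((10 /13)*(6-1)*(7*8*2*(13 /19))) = 33600 /19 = 1768.42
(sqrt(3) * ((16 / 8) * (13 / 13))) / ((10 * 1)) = sqrt(3) / 5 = 0.35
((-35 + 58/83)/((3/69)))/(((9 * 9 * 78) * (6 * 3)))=-1679/242028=-0.01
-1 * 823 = -823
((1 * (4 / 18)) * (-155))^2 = 1186.42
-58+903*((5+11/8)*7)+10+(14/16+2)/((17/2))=5473825/136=40248.71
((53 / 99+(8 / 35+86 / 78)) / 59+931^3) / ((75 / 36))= 8578426551450724 / 22147125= 387338155.70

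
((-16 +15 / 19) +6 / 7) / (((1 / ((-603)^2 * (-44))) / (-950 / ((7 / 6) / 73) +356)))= -12632292100482912 / 931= -13568519979036.43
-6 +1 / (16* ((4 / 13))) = -5.80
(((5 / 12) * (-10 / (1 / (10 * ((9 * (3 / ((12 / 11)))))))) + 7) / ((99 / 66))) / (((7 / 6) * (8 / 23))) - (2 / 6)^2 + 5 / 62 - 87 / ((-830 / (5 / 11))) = -1682.68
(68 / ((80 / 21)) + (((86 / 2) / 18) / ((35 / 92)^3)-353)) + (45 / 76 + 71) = -1614213602 / 7331625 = -220.17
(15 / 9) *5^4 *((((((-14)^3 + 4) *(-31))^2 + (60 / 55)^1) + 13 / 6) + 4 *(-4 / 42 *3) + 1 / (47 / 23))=489569516959203125 / 65142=7515420419379.25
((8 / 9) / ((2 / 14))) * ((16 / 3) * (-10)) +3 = -8879 / 27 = -328.85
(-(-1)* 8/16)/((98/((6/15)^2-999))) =-24971/4900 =-5.10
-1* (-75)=75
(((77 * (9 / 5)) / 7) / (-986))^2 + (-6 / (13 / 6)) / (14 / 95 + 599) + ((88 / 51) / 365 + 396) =519891906097883611 / 1312856662341900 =396.00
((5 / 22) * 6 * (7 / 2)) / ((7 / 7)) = 105 / 22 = 4.77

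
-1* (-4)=4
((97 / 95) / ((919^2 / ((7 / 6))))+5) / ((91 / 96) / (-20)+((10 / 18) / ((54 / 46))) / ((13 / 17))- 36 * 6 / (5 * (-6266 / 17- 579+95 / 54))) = 140844420231085441728 / 17384284304591563837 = 8.10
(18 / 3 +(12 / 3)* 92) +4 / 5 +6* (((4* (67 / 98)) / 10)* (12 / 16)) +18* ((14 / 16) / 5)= 371597 / 980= 379.18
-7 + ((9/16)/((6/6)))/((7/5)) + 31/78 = -6.20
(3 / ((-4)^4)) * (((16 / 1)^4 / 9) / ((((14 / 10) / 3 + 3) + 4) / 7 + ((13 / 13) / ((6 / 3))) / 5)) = 512 / 7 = 73.14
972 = 972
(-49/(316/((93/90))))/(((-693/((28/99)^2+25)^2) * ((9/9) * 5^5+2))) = 13111587992377/281911109996336040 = 0.00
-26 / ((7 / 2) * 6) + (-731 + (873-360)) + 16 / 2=-4436 / 21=-211.24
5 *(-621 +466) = -775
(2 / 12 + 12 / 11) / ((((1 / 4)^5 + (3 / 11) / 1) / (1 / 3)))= 42496 / 27747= 1.53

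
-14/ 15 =-0.93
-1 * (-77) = 77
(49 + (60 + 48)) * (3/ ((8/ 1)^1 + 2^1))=471/ 10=47.10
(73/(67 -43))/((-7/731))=-53363/168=-317.64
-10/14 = -5/7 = -0.71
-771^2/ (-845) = 594441/ 845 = 703.48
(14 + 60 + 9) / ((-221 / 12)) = -4.51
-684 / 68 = -171 / 17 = -10.06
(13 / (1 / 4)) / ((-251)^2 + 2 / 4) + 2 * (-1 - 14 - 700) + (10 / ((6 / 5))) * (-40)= -222185186 / 126003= -1763.33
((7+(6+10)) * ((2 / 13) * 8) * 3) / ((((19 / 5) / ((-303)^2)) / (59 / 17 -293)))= -2494399116960 / 4199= -594045991.18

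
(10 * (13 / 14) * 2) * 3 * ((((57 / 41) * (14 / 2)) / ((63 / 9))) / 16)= 11115 / 2296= 4.84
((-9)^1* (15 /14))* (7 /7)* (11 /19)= -5.58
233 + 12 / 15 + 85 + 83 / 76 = 121559 / 380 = 319.89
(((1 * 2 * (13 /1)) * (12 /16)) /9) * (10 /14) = 65 /42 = 1.55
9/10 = 0.90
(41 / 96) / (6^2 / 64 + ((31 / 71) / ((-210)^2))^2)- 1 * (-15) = 173812977439455 / 11029260613172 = 15.76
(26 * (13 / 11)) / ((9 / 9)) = 338 / 11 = 30.73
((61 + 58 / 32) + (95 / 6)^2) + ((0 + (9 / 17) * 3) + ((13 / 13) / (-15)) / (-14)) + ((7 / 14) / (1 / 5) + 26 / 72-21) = 25443623 / 85680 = 296.96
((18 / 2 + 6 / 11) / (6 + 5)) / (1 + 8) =35 / 363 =0.10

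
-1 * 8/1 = -8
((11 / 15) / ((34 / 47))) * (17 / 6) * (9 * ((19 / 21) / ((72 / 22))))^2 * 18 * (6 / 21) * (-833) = -383912309 / 5040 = -76173.08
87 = 87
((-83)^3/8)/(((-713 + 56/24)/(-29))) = -49745469/17056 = -2916.60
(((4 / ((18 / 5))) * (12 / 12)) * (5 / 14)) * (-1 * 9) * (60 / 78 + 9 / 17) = -1025 / 221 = -4.64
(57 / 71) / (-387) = -19 / 9159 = -0.00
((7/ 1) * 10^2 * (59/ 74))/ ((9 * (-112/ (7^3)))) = -189.91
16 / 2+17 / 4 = 49 / 4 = 12.25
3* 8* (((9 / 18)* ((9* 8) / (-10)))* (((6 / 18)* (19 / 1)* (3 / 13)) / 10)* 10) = -8208 / 65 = -126.28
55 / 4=13.75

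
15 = 15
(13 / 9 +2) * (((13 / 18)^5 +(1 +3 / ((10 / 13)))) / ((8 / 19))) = 28360868909 / 680244480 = 41.69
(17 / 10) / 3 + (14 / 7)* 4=8.57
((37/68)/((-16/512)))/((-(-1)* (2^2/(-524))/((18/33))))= 232656/187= 1244.15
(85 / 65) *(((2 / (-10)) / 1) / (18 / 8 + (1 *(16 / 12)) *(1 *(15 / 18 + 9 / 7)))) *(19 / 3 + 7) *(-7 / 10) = 39984 / 83135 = 0.48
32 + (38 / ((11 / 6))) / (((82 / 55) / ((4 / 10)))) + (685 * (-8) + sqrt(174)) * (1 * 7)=-1571220 / 41 + 7 * sqrt(174)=-38230.10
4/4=1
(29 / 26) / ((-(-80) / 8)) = 0.11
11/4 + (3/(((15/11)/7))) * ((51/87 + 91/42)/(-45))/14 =2.68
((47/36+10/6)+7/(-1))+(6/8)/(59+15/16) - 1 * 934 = -32384039/34524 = -938.02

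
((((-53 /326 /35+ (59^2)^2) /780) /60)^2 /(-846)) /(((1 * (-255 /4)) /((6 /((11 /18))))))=1737779607201785395259 /142393377581910000000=12.20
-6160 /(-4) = 1540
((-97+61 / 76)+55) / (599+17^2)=-3131 / 67488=-0.05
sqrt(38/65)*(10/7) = 2*sqrt(2470)/91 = 1.09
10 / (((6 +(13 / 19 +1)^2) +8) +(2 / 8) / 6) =86640 / 146233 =0.59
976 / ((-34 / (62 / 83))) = -30256 / 1411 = -21.44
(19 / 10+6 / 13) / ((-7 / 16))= -2456 / 455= -5.40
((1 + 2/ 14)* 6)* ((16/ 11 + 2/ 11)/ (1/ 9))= 7776/ 77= 100.99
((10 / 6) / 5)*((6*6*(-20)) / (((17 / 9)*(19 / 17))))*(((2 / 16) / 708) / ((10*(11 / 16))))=-36 / 12331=-0.00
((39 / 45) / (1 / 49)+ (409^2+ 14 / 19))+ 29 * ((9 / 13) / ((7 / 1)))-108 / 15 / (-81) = 2603777945 / 15561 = 167327.16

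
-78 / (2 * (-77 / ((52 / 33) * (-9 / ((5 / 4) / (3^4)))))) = -1971216 / 4235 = -465.46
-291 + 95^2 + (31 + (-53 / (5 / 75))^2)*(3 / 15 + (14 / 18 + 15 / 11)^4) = 13426162.51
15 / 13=1.15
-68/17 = -4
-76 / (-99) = 76 / 99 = 0.77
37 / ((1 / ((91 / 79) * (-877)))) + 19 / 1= -2951358 / 79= -37358.96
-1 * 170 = -170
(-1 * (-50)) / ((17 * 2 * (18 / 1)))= 25 / 306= 0.08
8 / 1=8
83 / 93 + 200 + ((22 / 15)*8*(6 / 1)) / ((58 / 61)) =3707483 / 13485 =274.93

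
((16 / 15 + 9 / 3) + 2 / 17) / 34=1067 / 8670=0.12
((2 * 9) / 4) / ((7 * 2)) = 9 / 28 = 0.32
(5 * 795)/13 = 3975/13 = 305.77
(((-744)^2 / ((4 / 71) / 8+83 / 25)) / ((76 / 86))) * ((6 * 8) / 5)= 4361149440 / 2413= 1807355.76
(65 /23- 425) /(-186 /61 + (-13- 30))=592310 /64607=9.17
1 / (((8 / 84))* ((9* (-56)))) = -1 / 48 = -0.02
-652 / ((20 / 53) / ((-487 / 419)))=4207193 / 2095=2008.21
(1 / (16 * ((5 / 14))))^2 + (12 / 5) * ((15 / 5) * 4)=46129 / 1600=28.83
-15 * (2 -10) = 120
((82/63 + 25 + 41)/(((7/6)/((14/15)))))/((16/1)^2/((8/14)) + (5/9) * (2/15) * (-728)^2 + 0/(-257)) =159/117257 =0.00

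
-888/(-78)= 148/13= 11.38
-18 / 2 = -9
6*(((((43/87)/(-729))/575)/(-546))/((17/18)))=86/6268482675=0.00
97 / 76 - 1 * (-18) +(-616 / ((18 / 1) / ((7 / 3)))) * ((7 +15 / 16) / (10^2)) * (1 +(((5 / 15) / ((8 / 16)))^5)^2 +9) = -44.22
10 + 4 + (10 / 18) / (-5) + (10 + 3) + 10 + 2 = 350 / 9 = 38.89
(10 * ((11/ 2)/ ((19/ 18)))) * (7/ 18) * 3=1155/ 19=60.79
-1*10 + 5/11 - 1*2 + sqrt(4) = -9.55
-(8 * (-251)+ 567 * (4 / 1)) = -260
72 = 72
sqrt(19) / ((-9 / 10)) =-10 * sqrt(19) / 9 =-4.84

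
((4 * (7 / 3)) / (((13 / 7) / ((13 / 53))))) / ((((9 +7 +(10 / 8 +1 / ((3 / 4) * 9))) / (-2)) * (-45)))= 1568 / 497935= 0.00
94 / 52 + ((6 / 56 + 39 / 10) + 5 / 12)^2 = 12255883 / 573300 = 21.38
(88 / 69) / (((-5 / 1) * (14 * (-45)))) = 0.00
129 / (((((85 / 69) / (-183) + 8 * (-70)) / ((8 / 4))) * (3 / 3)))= -0.46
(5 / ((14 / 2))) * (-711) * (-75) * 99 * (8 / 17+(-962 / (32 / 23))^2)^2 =114268469452574131401955875 / 132579328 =861887529348271635.54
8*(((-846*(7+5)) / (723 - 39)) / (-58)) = 1128 / 551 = 2.05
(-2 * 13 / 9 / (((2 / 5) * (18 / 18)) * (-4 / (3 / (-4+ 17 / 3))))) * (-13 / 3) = -169 / 12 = -14.08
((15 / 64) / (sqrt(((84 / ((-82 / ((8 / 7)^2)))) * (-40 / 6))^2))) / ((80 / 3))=2583 / 2621440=0.00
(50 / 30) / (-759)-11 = -25052 / 2277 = -11.00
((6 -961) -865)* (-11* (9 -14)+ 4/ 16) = -100555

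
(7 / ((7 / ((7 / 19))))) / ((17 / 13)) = 91 / 323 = 0.28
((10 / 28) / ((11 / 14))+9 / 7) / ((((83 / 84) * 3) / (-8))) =-4.70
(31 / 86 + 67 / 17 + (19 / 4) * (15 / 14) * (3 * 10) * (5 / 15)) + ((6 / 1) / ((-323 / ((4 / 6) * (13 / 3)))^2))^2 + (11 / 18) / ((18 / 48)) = 542871308268556705 / 9553535122169556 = 56.82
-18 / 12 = -1.50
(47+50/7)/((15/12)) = 1516/35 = 43.31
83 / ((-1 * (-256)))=83 / 256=0.32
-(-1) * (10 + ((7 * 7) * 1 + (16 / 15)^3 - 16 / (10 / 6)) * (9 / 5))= 155821 / 1875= 83.10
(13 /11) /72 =13 /792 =0.02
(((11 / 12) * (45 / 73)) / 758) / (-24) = -55 / 1770688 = -0.00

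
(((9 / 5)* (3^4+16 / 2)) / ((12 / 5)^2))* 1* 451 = 200695 / 16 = 12543.44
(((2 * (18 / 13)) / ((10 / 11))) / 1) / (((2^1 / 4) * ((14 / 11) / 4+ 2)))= 2904 / 1105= 2.63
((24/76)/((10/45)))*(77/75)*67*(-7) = -325017/475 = -684.25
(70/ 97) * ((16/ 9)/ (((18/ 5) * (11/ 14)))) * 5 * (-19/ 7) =-532000/ 86427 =-6.16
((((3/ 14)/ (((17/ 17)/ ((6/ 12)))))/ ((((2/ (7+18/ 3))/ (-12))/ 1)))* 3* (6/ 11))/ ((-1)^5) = 1053/ 77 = 13.68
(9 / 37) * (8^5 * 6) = 1769472 / 37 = 47823.57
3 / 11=0.27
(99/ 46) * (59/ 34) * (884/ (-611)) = -5841/ 1081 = -5.40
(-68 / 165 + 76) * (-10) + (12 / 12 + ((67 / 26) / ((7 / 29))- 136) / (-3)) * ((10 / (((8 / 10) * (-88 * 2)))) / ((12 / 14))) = -41701441 / 54912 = -759.42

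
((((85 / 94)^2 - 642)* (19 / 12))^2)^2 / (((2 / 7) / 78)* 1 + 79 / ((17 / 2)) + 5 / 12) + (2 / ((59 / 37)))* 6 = 12254785628688213458538068656332209881 / 112074867918363688100610048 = 109344635923.32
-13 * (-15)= 195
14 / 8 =1.75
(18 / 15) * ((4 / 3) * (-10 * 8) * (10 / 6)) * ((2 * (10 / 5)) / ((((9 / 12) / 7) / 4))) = -286720 / 9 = -31857.78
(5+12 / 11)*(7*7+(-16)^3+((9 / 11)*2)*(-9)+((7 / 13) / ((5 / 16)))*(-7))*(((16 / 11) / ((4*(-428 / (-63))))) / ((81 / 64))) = -87429374144 / 83313945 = -1049.40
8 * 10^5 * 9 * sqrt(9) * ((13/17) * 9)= 2527200000/17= 148658823.53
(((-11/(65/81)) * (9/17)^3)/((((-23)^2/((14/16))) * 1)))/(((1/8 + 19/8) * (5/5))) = -4546773/3378670100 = -0.00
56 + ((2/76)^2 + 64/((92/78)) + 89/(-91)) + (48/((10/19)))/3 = 2110822229/15111460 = 139.68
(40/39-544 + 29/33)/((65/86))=-20000074/27885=-717.23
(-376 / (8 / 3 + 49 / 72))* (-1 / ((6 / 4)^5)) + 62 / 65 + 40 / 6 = 9479774 / 422955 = 22.41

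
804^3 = 519718464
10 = 10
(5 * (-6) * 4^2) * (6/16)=-180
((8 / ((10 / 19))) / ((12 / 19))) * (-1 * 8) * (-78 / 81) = 75088 / 405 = 185.40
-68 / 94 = -34 / 47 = -0.72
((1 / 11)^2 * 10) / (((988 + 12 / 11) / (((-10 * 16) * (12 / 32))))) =-15 / 2992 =-0.01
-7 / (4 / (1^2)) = -7 / 4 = -1.75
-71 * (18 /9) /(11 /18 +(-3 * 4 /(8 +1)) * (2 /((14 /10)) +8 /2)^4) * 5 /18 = 1704710 /50016853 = 0.03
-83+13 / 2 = -76.50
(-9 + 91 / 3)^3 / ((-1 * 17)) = -262144 / 459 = -571.12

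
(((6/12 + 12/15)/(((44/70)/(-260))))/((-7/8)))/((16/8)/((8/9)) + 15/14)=185.02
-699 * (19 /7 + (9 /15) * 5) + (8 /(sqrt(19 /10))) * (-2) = -27960 /7 - 16 * sqrt(190) /19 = -4005.89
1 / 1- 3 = -2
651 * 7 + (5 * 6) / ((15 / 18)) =4593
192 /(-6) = -32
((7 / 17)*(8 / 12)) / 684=7 / 17442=0.00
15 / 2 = 7.50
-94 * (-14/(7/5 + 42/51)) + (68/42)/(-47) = 5257114/8883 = 591.82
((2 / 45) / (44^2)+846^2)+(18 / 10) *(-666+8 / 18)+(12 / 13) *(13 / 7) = 217871351287 / 304920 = 714519.71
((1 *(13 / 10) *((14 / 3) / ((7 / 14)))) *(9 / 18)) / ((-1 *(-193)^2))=-91 / 558735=-0.00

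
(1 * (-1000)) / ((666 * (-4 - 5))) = 500 / 2997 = 0.17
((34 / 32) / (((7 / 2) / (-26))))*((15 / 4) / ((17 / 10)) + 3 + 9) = -897 / 8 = -112.12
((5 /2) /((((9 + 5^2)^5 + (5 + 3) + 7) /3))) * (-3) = -45 /90870878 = -0.00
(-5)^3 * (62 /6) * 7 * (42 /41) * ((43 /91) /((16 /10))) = -2735.40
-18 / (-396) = 0.05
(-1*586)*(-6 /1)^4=-759456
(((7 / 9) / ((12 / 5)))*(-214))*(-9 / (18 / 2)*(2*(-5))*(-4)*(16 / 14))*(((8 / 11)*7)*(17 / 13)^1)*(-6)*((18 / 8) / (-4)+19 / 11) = -2088212000 / 14157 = -147503.85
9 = 9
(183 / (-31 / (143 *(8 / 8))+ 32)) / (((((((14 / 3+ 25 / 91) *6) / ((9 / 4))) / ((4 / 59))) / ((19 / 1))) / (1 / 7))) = 340197 / 4230890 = 0.08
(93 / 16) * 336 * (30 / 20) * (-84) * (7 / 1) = -1722546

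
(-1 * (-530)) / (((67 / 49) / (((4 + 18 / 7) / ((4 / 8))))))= 341320 / 67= 5094.33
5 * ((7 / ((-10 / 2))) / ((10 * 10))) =-7 / 100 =-0.07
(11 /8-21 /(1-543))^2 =9394225 /4700224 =2.00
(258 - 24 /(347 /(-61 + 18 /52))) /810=7301 /22555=0.32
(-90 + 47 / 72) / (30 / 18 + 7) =-6433 / 624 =-10.31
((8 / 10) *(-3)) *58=-696 / 5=-139.20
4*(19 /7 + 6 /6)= 104 /7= 14.86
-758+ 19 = -739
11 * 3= 33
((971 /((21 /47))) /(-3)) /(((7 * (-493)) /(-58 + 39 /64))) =-12.05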